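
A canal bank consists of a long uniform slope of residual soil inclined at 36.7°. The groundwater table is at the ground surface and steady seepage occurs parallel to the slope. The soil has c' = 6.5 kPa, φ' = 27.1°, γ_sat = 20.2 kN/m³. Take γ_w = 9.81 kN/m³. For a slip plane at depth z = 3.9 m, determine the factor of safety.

With seepage parallel to the slope and the water table at the surface, the effective normal stress on the slip plane uses the buoyant unit weight γ' = γ_sat − γ_w while the driving shear stress uses γ_sat:
FS = [c' + γ' z cos²β tanφ'] / [γ_sat z sinβ cosβ]
γ' = 20.2 − 9.81 = 10.39 kN/m³
Numerator = 6.5 + 10.39·3.9·cos²36.7°·tan27.1° = 6.5 + 10.39·3.9·0.6428·0.5117 = 19.830 kPa
Denominator = 20.2·3.9·sin36.7°·cos36.7° = 20.2·3.9·0.5976·0.8018 = 37.748 kPa
FS = 19.830 / 37.748 = 0.525

FS = 0.53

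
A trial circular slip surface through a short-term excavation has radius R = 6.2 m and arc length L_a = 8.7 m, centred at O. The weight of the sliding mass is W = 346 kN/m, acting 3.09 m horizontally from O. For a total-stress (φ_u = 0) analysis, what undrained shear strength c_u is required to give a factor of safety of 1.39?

FS = c_u·L_a·R / (W·d), so c_u = FS·W·d / (L_a·R).
c_u = 1.39·346·3.09 / (8.70·6.2) = 1486.1 / 53.94 = 27.55 kPa

c_u = 27.6 kPa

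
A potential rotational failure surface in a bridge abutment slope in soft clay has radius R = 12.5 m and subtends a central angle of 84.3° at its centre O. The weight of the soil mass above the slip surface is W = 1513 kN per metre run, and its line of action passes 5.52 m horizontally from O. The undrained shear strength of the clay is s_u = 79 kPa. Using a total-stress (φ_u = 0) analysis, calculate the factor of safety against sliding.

FS = 2.17

Taking moments about the centre O, the resisting moment is provided by the undrained shear strength acting along the arc:
Arc length L_a = R·θ = 12.5·(84.3°·π/180) = 12.5·1.4713 = 18.39 m
M_R = s_u·L_a·R = 79·18.39·12.5 = 18161.5 kN·m/m
M_D = W·d = 1513·5.52 = 8351.8 kN·m/m
FS = M_R / M_D = 18161.5 / 8351.8 = 2.175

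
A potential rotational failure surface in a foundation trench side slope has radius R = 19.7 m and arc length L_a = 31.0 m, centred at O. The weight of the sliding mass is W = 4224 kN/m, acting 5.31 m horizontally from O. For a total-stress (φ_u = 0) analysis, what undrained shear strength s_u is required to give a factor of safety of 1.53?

FS = s_u·L_a·R / (W·d), so s_u = FS·W·d / (L_a·R).
s_u = 1.53·4224·5.31 / (31.00·19.7) = 34317.0 / 610.70 = 56.19 kPa

s_u = 56.2 kPa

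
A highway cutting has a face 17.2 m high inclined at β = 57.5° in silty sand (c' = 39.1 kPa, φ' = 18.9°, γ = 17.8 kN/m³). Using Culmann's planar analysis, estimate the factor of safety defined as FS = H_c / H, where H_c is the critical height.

FS = 1.87

H_c = (4c'/γ) · sinβ cosφ' / [1 − cos(β − φ')]
    = (4·39.1/17.8) · sin57.5°·cos18.9° / [1 − cos38.6°]
    = 8.787 · 0.7979 / 0.2185 = 32.09 m
FS = H_c / H = 32.09 / 17.2 = 1.866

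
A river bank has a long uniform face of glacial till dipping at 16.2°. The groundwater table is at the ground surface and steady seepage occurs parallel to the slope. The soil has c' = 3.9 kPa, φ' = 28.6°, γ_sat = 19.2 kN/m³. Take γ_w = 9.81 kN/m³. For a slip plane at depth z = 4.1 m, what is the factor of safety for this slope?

With seepage parallel to the slope and the water table at the surface, the effective normal stress on the slip plane uses the buoyant unit weight γ' = γ_sat − γ_w while the driving shear stress uses γ_sat:
FS = [c' + γ' z cos²β tanφ'] / [γ_sat z sinβ cosβ]
γ' = 19.2 − 9.81 = 9.39 kN/m³
Numerator = 3.9 + 9.39·4.1·cos²16.2°·tan28.6° = 3.9 + 9.39·4.1·0.9222·0.5452 = 23.257 kPa
Denominator = 19.2·4.1·sin16.2°·cos16.2° = 19.2·4.1·0.2790·0.9603 = 21.090 kPa
FS = 23.257 / 21.090 = 1.103

FS = 1.10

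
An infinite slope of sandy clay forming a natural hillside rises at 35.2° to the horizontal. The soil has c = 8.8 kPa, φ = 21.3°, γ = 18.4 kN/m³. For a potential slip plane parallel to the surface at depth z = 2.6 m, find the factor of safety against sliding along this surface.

FS = 0.94

For an infinite slope with a slip plane parallel to the surface (no pore pressure): FS = [c + γz cos²β tanφ] / [γz sinβ cosβ].
γz = 18.4·2.6 = 47.84 kN/m²
Numerator = 8.8 + 47.84·cos²35.2°·tan21.3° = 8.8 + 47.84·0.6677·0.3899 = 21.254 kPa
Denominator = 47.84·sin35.2°·cos35.2° = 47.84·0.5764·0.8171 = 22.534 kPa
FS = 21.254 / 22.534 = 0.943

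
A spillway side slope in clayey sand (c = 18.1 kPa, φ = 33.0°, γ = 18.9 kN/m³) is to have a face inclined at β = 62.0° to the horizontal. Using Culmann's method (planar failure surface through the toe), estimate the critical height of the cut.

H_c = 22.62 m

Culmann's analysis gives the critical failure plane at α_cr = (β + φ)/2 = (62.0 + 33.0)/2 = 47.5°, and the critical height
H_c = (4c/γ) · sinβ cosφ / [1 − cos(β − φ)]
    = (4·18.1/18.9) · sin62.0°·cos33.0° / [1 − cos(29.0°)]
    = 3.831 · 0.8829·0.8387 / [1 − 0.8746]
    = 3.831 · 0.7405 / 0.1254
    = 22.62 m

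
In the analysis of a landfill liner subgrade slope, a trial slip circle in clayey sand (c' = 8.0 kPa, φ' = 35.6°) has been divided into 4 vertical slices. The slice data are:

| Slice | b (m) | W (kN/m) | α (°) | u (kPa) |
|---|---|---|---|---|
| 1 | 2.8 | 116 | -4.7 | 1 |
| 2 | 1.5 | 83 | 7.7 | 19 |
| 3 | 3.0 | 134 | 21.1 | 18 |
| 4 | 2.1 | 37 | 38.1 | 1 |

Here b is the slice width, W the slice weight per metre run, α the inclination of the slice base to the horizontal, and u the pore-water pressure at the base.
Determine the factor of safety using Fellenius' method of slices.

FS = 3.68

Ordinary method of slices: FS = Σ[c'·Δl_i + (W_i cosα_i − u_i·Δl_i)·tanφ'] / Σ W_i sinα_i, with Δl_i = b_i / cosα_i.
Slice 1: Δl = 2.8/cos(-4.7°) = 2.809 m; N'_1 = 116·cos(-4.7°) − 1·2.809 = 112.8; c'Δl = 22.48; W sinα = -9.5
Slice 2: Δl = 1.5/cos7.7° = 1.514 m; N'_2 = 83·cos7.7° − 19·1.514 = 53.5; c'Δl = 12.11; W sinα = 11.1
Slice 3: Δl = 3.0/cos21.1° = 3.216 m; N'_3 = 134·cos21.1° − 18·3.216 = 67.1; c'Δl = 25.72; W sinα = 48.2
Slice 4: Δl = 2.1/cos38.1° = 2.669 m; N'_4 = 37·cos38.1° − 1·2.669 = 26.4; c'Δl = 21.35; W sinα = 22.8
Σc'Δl = 81.7 kN/m; ΣN' = 259.9 kN/m; ΣW sinα = 72.7 kN/m
Resisting = 81.7 + 259.9·tan35.6° = 81.7 + 186.1 = 267.7 kN/m
FS = 267.7 / 72.7 = 3.683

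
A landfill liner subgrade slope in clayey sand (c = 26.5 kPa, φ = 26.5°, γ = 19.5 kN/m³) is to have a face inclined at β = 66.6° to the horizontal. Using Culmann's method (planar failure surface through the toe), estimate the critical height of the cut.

Culmann's analysis gives the critical failure plane at α_cr = (β + φ)/2 = (66.6 + 26.5)/2 = 46.5°, and the critical height
H_c = (4c/γ) · sinβ cosφ / [1 − cos(β − φ)]
    = (4·26.5/19.5) · sin66.6°·cos26.5° / [1 − cos(40.1°)]
    = 5.436 · 0.9178·0.8949 / [1 − 0.7649]
    = 5.436 · 0.8213 / 0.2351
    = 18.99 m

H_c = 18.99 m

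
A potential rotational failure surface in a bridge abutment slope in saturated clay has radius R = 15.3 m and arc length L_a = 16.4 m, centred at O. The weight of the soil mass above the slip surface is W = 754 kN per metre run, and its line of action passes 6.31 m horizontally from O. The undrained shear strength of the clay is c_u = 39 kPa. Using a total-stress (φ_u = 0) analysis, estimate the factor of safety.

FS = 2.06

Taking moments about the centre O, the resisting moment is provided by the undrained shear strength acting along the arc:
M_R = c_u·L_a·R = 39·16.40·15.3 = 9785.9 kN·m/m
M_D = W·d = 754·6.31 = 4757.7 kN·m/m
FS = M_R / M_D = 9785.9 / 4757.7 = 2.057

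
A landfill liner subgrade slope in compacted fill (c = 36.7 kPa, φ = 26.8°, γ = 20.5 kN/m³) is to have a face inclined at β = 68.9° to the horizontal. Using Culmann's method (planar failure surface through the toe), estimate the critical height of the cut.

Culmann's analysis gives the critical failure plane at α_cr = (β + φ)/2 = (68.9 + 26.8)/2 = 47.9°, and the critical height
H_c = (4c/γ) · sinβ cosφ / [1 − cos(β − φ)]
    = (4·36.7/20.5) · sin68.9°·cos26.8° / [1 − cos(42.1°)]
    = 7.161 · 0.9330·0.8926 / [1 − 0.7420]
    = 7.161 · 0.8327 / 0.2580
    = 23.11 m

H_c = 23.11 m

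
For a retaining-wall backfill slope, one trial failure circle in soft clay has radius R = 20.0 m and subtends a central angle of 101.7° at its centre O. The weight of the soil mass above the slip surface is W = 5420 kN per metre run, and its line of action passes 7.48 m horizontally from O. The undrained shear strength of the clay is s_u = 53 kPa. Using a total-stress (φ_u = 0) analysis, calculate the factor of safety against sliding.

Taking moments about the centre O, the resisting moment is provided by the undrained shear strength acting along the arc:
Arc length L_a = R·θ = 20.0·(101.7°·π/180) = 20.0·1.7750 = 35.50 m
M_R = s_u·L_a·R = 53·35.50·20.0 = 37630.0 kN·m/m
M_D = W·d = 5420·7.48 = 40541.6 kN·m/m
FS = M_R / M_D = 37630.0 / 40541.6 = 0.928

FS = 0.93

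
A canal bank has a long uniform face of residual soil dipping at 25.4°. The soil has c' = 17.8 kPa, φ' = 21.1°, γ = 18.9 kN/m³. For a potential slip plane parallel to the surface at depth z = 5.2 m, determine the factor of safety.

For an infinite slope with a slip plane parallel to the surface (no pore pressure): FS = [c' + γz cos²β tanφ'] / [γz sinβ cosβ].
γz = 18.9·5.2 = 98.28 kN/m²
Numerator = 17.8 + 98.28·cos²25.4°·tan21.1° = 17.8 + 98.28·0.8160·0.3859 = 48.746 kPa
Denominator = 98.28·sin25.4°·cos25.4° = 98.28·0.4289·0.9033 = 38.081 kPa
FS = 48.746 / 38.081 = 1.280

FS = 1.28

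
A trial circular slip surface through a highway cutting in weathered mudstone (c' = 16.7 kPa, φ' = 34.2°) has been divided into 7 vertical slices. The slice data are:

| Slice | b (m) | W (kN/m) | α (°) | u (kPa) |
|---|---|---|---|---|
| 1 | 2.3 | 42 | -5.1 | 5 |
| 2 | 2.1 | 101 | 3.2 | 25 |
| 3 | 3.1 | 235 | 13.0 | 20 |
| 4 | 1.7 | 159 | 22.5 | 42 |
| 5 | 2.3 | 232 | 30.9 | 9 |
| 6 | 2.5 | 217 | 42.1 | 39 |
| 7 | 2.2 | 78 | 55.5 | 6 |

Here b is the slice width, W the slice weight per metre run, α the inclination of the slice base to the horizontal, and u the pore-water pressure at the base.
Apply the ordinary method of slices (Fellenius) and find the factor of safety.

FS = 1.55

Ordinary method of slices: FS = Σ[c'·Δl_i + (W_i cosα_i − u_i·Δl_i)·tanφ'] / Σ W_i sinα_i, with Δl_i = b_i / cosα_i.
Slice 1: Δl = 2.3/cos(-5.1°) = 2.309 m; N'_1 = 42·cos(-5.1°) − 5·2.309 = 30.3; c'Δl = 38.56; W sinα = -3.7
Slice 2: Δl = 2.1/cos3.2° = 2.103 m; N'_2 = 101·cos3.2° − 25·2.103 = 48.3; c'Δl = 35.12; W sinα = 5.6
Slice 3: Δl = 3.1/cos13.0° = 3.182 m; N'_3 = 235·cos13.0° − 20·3.182 = 165.3; c'Δl = 53.13; W sinα = 52.9
Slice 4: Δl = 1.7/cos22.5° = 1.840 m; N'_4 = 159·cos22.5° − 42·1.840 = 69.6; c'Δl = 30.73; W sinα = 60.8
Slice 5: Δl = 2.3/cos30.9° = 2.680 m; N'_5 = 232·cos30.9° − 9·2.680 = 174.9; c'Δl = 44.76; W sinα = 119.1
Slice 6: Δl = 2.5/cos42.1° = 3.369 m; N'_6 = 217·cos42.1° − 39·3.369 = 29.6; c'Δl = 56.27; W sinα = 145.5
Slice 7: Δl = 2.2/cos55.5° = 3.884 m; N'_7 = 78·cos55.5° − 6·3.884 = 20.9; c'Δl = 64.87; W sinα = 64.3
Σc'Δl = 323.4 kN/m; ΣN' = 538.9 kN/m; ΣW sinα = 444.5 kN/m
Resisting = 323.4 + 538.9·tan34.2° = 323.4 + 366.3 = 689.7 kN/m
FS = 689.7 / 444.5 = 1.552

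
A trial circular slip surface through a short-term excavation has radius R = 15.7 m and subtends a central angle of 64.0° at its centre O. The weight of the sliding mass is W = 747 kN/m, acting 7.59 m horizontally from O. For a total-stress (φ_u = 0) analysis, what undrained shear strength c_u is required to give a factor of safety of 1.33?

FS = c_u·L_a·R / (W·d), so c_u = FS·W·d / (L_a·R).
Arc length L_a = R·θ = 15.7·(64.0°·π/180) = 15.7·1.1170 = 17.54 m
c_u = 1.33·747·7.59 / (17.54·15.7) = 7540.7 / 275.33 = 27.39 kPa

c_u = 27.4 kPa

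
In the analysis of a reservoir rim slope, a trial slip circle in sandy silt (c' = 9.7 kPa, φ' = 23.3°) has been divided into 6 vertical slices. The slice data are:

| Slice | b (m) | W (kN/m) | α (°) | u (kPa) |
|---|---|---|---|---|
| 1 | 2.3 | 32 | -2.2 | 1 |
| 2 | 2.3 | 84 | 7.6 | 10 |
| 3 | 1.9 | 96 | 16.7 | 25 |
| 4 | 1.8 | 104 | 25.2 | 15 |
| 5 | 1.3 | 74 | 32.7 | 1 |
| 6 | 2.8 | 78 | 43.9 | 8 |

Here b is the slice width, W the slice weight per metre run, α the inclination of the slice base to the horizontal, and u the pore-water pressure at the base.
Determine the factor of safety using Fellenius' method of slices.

Ordinary method of slices: FS = Σ[c'·Δl_i + (W_i cosα_i − u_i·Δl_i)·tanφ'] / Σ W_i sinα_i, with Δl_i = b_i / cosα_i.
Slice 1: Δl = 2.3/cos(-2.2°) = 2.302 m; N'_1 = 32·cos(-2.2°) − 1·2.302 = 29.7; c'Δl = 22.33; W sinα = -1.2
Slice 2: Δl = 2.3/cos7.6° = 2.320 m; N'_2 = 84·cos7.6° − 10·2.320 = 60.1; c'Δl = 22.51; W sinα = 11.1
Slice 3: Δl = 1.9/cos16.7° = 1.984 m; N'_3 = 96·cos16.7° − 25·1.984 = 42.4; c'Δl = 19.24; W sinα = 27.6
Slice 4: Δl = 1.8/cos25.2° = 1.989 m; N'_4 = 104·cos25.2° − 15·1.989 = 64.3; c'Δl = 19.30; W sinα = 44.3
Slice 5: Δl = 1.3/cos32.7° = 1.545 m; N'_5 = 74·cos32.7° − 1·1.545 = 60.7; c'Δl = 14.98; W sinα = 40.0
Slice 6: Δl = 2.8/cos43.9° = 3.886 m; N'_6 = 78·cos43.9° − 8·3.886 = 25.1; c'Δl = 37.69; W sinα = 54.1
Σc'Δl = 136.1 kN/m; ΣN' = 282.2 kN/m; ΣW sinα = 175.8 kN/m
Resisting = 136.1 + 282.2·tan23.3° = 136.1 + 121.5 = 257.6 kN/m
FS = 257.6 / 175.8 = 1.465

FS = 1.47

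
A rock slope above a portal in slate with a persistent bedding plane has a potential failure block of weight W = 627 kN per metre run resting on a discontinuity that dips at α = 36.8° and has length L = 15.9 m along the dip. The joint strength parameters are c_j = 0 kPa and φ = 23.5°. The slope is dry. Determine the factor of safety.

Resolving the block weight along and normal to the plane and applying the Mohr–Coulomb strength on the joint:
N' = W cosα = 627·cos36.8° = 502.1 kN/m
Driving force T = W sinα = 627·sin36.8° = 375.6 kN/m
Resisting force R = c_j·L + N'·tanφ = 0·15.9 + 502.1·tan23.5° = 0.0 + 218.3 = 218.3 kN/m
FS = R / T = 218.3 / 375.6 = 0.581

FS = 0.58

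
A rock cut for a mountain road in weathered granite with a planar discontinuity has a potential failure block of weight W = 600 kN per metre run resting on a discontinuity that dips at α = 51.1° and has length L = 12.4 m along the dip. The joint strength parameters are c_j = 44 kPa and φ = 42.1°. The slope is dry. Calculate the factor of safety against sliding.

Resolving the block weight along and normal to the plane and applying the Mohr–Coulomb strength on the joint:
N' = W cosα = 600·cos51.1° = 376.8 kN/m
Driving force T = W sinα = 600·sin51.1° = 466.9 kN/m
Resisting force R = c_j·L + N'·tanφ = 44·12.4 + 376.8·tan42.1° = 545.6 + 340.4 = 886.0 kN/m
FS = R / T = 886.0 / 466.9 = 1.898

FS = 1.90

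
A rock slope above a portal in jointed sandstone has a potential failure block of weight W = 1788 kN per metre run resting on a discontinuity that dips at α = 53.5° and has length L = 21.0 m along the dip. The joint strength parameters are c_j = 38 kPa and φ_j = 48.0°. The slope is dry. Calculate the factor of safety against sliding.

FS = 1.38

Resolving the block weight along and normal to the plane and applying the Mohr–Coulomb strength on the joint:
N' = W cosα = 1788·cos53.5° = 1063.5 kN/m
Driving force T = W sinα = 1788·sin53.5° = 1437.3 kN/m
Resisting force R = c_j·L + N'·tanφ_j = 38·21.0 + 1063.5·tan48.0° = 798.0 + 1181.2 = 1979.2 kN/m
FS = R / T = 1979.2 / 1437.3 = 1.377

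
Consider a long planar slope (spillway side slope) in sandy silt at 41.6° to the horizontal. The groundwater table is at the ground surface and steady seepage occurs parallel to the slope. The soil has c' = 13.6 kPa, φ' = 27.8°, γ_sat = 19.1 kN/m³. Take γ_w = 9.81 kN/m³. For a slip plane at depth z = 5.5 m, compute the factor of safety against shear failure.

With seepage parallel to the slope and the water table at the surface, the effective normal stress on the slip plane uses the buoyant unit weight γ' = γ_sat − γ_w while the driving shear stress uses γ_sat:
FS = [c' + γ' z cos²β tanφ'] / [γ_sat z sinβ cosβ]
γ' = 19.1 − 9.81 = 9.29 kN/m³
Numerator = 13.6 + 9.29·5.5·cos²41.6°·tan27.8° = 13.6 + 9.29·5.5·0.5592·0.5272 = 28.665 kPa
Denominator = 19.1·5.5·sin41.6°·cos41.6° = 19.1·5.5·0.6639·0.7478 = 52.156 kPa
FS = 28.665 / 52.156 = 0.550

FS = 0.55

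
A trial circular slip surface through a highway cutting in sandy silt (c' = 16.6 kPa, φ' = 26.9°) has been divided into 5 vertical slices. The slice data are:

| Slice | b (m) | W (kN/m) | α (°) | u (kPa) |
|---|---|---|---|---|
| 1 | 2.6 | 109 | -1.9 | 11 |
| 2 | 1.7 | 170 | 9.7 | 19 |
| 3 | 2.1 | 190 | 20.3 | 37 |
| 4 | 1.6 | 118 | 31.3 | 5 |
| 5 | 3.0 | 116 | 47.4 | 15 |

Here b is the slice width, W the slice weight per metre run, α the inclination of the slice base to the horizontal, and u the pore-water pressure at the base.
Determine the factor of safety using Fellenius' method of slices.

FS = 1.78

Ordinary method of slices: FS = Σ[c'·Δl_i + (W_i cosα_i − u_i·Δl_i)·tanφ'] / Σ W_i sinα_i, with Δl_i = b_i / cosα_i.
Slice 1: Δl = 2.6/cos(-1.9°) = 2.601 m; N'_1 = 109·cos(-1.9°) − 11·2.601 = 80.3; c'Δl = 43.18; W sinα = -3.6
Slice 2: Δl = 1.7/cos9.7° = 1.725 m; N'_2 = 170·cos9.7° − 19·1.725 = 134.8; c'Δl = 28.63; W sinα = 28.6
Slice 3: Δl = 2.1/cos20.3° = 2.239 m; N'_3 = 190·cos20.3° − 37·2.239 = 95.4; c'Δl = 37.17; W sinα = 65.9
Slice 4: Δl = 1.6/cos31.3° = 1.873 m; N'_4 = 118·cos31.3° − 5·1.873 = 91.5; c'Δl = 31.08; W sinα = 61.3
Slice 5: Δl = 3.0/cos47.4° = 4.432 m; N'_5 = 116·cos47.4° − 15·4.432 = 12.0; c'Δl = 73.57; W sinα = 85.4
Σc'Δl = 213.6 kN/m; ΣN' = 414.0 kN/m; ΣW sinα = 237.6 kN/m
Resisting = 213.6 + 414.0·tan26.9° = 213.6 + 210.0 = 423.7 kN/m
FS = 423.7 / 237.6 = 1.783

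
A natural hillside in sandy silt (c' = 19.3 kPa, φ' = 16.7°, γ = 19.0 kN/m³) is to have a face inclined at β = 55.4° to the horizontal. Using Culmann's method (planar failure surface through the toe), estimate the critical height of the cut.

H_c = 14.59 m

Culmann's analysis gives the critical failure plane at α_cr = (β + φ')/2 = (55.4 + 16.7)/2 = 36.0°, and the critical height
H_c = (4c'/γ) · sinβ cosφ' / [1 − cos(β − φ')]
    = (4·19.3/19.0) · sin55.4°·cos16.7° / [1 − cos(38.7°)]
    = 4.063 · 0.8231·0.9578 / [1 − 0.7804]
    = 4.063 · 0.7884 / 0.2196
    = 14.59 m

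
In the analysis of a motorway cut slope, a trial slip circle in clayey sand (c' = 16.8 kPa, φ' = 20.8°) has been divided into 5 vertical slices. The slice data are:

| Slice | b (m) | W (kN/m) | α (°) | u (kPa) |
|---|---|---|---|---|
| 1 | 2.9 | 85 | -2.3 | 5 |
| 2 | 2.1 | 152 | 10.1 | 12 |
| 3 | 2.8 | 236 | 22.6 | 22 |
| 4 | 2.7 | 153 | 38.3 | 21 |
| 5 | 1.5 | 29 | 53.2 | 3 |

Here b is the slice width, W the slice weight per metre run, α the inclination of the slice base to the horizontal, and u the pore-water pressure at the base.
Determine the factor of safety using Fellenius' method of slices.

FS = 1.68

Ordinary method of slices: FS = Σ[c'·Δl_i + (W_i cosα_i − u_i·Δl_i)·tanφ'] / Σ W_i sinα_i, with Δl_i = b_i / cosα_i.
Slice 1: Δl = 2.9/cos(-2.3°) = 2.902 m; N'_1 = 85·cos(-2.3°) − 5·2.902 = 70.4; c'Δl = 48.76; W sinα = -3.4
Slice 2: Δl = 2.1/cos10.1° = 2.133 m; N'_2 = 152·cos10.1° − 12·2.133 = 124.0; c'Δl = 35.84; W sinα = 26.7
Slice 3: Δl = 2.8/cos22.6° = 3.033 m; N'_3 = 236·cos22.6° − 22·3.033 = 151.2; c'Δl = 50.95; W sinα = 90.7
Slice 4: Δl = 2.7/cos38.3° = 3.440 m; N'_4 = 153·cos38.3° − 21·3.440 = 47.8; c'Δl = 57.80; W sinα = 94.8
Slice 5: Δl = 1.5/cos53.2° = 2.504 m; N'_5 = 29·cos53.2° − 3·2.504 = 9.9; c'Δl = 42.07; W sinα = 23.2
Σc'Δl = 235.4 kN/m; ΣN' = 403.3 kN/m; ΣW sinα = 232.0 kN/m
Resisting = 235.4 + 403.3·tan20.8° = 235.4 + 153.2 = 388.6 kN/m
FS = 388.6 / 232.0 = 1.675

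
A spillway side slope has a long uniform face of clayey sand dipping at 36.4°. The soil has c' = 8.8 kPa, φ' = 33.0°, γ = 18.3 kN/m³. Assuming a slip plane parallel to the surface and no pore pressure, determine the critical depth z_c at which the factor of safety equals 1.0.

z_c = 8.45 m

Setting FS = 1.00 in FS = [c' + γz cos²β tanφ'] / [γz sinβ cosβ] and solving for z:
z = c' / [γ cosβ (FS·sinβ − cosβ·tanφ')]
  = 8.8 / [18.3·cos36.4°·(1.00·sin36.4° − cos36.4°·tan33.0°)]
  = 8.8 / [18.3·0.8049·(1.00·0.5934 − 0.8049·0.6494)]
  = 8.8 / 1.0416 = 8.449 m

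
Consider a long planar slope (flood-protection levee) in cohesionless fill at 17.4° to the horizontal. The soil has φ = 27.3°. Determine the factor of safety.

FS = 1.65

For a dry cohesionless infinite slope the factor of safety is FS = tanφ / tanβ.
FS = tan27.3° / tan17.4° = 0.5161 / 0.3134 = 1.647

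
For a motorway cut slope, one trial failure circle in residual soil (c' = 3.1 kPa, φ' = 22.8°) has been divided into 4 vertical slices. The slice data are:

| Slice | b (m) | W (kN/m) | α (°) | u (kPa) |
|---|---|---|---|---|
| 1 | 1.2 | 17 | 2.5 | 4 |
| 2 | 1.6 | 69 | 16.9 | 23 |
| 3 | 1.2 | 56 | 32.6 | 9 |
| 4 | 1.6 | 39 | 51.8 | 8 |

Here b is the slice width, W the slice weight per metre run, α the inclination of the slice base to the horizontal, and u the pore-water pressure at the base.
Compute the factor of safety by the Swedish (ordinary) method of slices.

FS = 0.66

Ordinary method of slices: FS = Σ[c'·Δl_i + (W_i cosα_i − u_i·Δl_i)·tanφ'] / Σ W_i sinα_i, with Δl_i = b_i / cosα_i.
Slice 1: Δl = 1.2/cos2.5° = 1.201 m; N'_1 = 17·cos2.5° − 4·1.201 = 12.2; c'Δl = 3.72; W sinα = 0.7
Slice 2: Δl = 1.6/cos16.9° = 1.672 m; N'_2 = 69·cos16.9° − 23·1.672 = 27.6; c'Δl = 5.18; W sinα = 20.1
Slice 3: Δl = 1.2/cos32.6° = 1.424 m; N'_3 = 56·cos32.6° − 9·1.424 = 34.4; c'Δl = 4.42; W sinα = 30.2
Slice 4: Δl = 1.6/cos51.8° = 2.587 m; N'_4 = 39·cos51.8° − 8·2.587 = 3.4; c'Δl = 8.02; W sinα = 30.6
Σc'Δl = 21.3 kN/m; ΣN' = 77.5 kN/m; ΣW sinα = 81.6 kN/m
Resisting = 21.3 + 77.5·tan22.8° = 21.3 + 32.6 = 53.9 kN/m
FS = 53.9 / 81.6 = 0.661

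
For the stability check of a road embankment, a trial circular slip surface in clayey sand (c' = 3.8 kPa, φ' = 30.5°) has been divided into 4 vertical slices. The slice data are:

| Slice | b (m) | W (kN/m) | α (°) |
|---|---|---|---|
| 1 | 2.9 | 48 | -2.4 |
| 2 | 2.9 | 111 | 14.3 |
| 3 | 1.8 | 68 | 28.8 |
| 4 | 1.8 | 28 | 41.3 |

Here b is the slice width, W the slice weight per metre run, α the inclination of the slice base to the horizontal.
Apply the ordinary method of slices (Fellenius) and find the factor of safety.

FS = 2.33

Ordinary method of slices: FS = Σ[c'·Δl_i + (W_i cosα_i)·tanφ'] / Σ W_i sinα_i, with Δl_i = b_i / cosα_i.
Slice 1: Δl = 2.9/cos(-2.4°) = 2.903 m; N'_1 = 48·cos(-2.4°) = 48.0; c'Δl = 11.03; W sinα = -2.0
Slice 2: Δl = 2.9/cos14.3° = 2.993 m; N'_2 = 111·cos14.3° = 107.6; c'Δl = 11.37; W sinα = 27.4
Slice 3: Δl = 1.8/cos28.8° = 2.054 m; N'_3 = 68·cos28.8° = 59.6; c'Δl = 7.81; W sinα = 32.8
Slice 4: Δl = 1.8/cos41.3° = 2.396 m; N'_4 = 28·cos41.3° = 21.0; c'Δl = 9.10; W sinα = 18.5
Σc'Δl = 39.3 kN/m; ΣN' = 236.1 kN/m; ΣW sinα = 76.6 kN/m
Resisting = 39.3 + 236.1·tan30.5° = 39.3 + 139.1 = 178.4 kN/m
FS = 178.4 / 76.6 = 2.328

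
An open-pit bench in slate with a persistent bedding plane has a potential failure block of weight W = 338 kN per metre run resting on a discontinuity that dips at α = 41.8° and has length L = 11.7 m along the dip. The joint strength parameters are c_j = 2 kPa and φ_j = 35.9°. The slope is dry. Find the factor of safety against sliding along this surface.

Resolving the block weight along and normal to the plane and applying the Mohr–Coulomb strength on the joint:
N' = W cosα = 338·cos41.8° = 252.0 kN/m
Driving force T = W sinα = 338·sin41.8° = 225.3 kN/m
Resisting force R = c_j·L + N'·tanφ_j = 2·11.7 + 252.0·tan35.9° = 23.4 + 182.4 = 205.8 kN/m
FS = R / T = 205.8 / 225.3 = 0.913

FS = 0.91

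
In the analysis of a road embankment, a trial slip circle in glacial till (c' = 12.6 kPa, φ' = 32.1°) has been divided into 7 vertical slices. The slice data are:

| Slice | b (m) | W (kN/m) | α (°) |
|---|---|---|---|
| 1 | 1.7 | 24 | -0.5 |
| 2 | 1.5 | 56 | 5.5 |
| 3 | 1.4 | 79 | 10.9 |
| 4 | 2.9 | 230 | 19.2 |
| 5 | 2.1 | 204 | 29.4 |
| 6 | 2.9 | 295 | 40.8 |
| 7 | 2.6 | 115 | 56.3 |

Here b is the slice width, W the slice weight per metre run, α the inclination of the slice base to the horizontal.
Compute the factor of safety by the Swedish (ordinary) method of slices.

Ordinary method of slices: FS = Σ[c'·Δl_i + (W_i cosα_i)·tanφ'] / Σ W_i sinα_i, with Δl_i = b_i / cosα_i.
Slice 1: Δl = 1.7/cos(-0.5°) = 1.700 m; N'_1 = 24·cos(-0.5°) = 24.0; c'Δl = 21.42; W sinα = -0.2
Slice 2: Δl = 1.5/cos5.5° = 1.507 m; N'_2 = 56·cos5.5° = 55.7; c'Δl = 18.99; W sinα = 5.4
Slice 3: Δl = 1.4/cos10.9° = 1.426 m; N'_3 = 79·cos10.9° = 77.6; c'Δl = 17.96; W sinα = 14.9
Slice 4: Δl = 2.9/cos19.2° = 3.071 m; N'_4 = 230·cos19.2° = 217.2; c'Δl = 38.69; W sinα = 75.6
Slice 5: Δl = 2.1/cos29.4° = 2.410 m; N'_5 = 204·cos29.4° = 177.7; c'Δl = 30.37; W sinα = 100.1
Slice 6: Δl = 2.9/cos40.8° = 3.831 m; N'_6 = 295·cos40.8° = 223.3; c'Δl = 48.27; W sinα = 192.8
Slice 7: Δl = 2.6/cos56.3° = 4.686 m; N'_7 = 115·cos56.3° = 63.8; c'Δl = 59.04; W sinα = 95.7
Σc'Δl = 234.7 kN/m; ΣN' = 839.4 kN/m; ΣW sinα = 484.3 kN/m
Resisting = 234.7 + 839.4·tan32.1° = 234.7 + 526.5 = 761.3 kN/m
FS = 761.3 / 484.3 = 1.572

FS = 1.57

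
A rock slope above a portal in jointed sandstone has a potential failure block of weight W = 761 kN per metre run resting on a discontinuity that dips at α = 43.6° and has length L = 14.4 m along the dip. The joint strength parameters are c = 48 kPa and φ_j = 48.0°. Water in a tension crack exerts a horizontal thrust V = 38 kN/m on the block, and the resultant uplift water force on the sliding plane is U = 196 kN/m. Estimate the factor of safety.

FS = 1.91

Resolving the block weight along and normal to the plane and applying the Mohr–Coulomb strength on the joint:
N' = W cosα − U − V sinα = 761·cos43.6° − 196 − 38·sin43.6° = 328.9 kN/m
Driving force T = W sinα + V cosα = 761·sin43.6° + 38·cos43.6° = 552.3 kN/m
Resisting force R = c·L + N'·tanφ_j = 48·14.4 + 328.9·tan48.0° = 691.2 + 365.3 = 1056.5 kN/m
FS = R / T = 1056.5 / 552.3 = 1.913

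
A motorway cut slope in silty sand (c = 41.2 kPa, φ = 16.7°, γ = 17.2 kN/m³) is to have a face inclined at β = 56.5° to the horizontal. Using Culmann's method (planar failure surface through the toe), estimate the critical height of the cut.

Culmann's analysis gives the critical failure plane at α_cr = (β + φ)/2 = (56.5 + 16.7)/2 = 36.6°, and the critical height
H_c = (4c/γ) · sinβ cosφ / [1 − cos(β − φ)]
    = (4·41.2/17.2) · sin56.5°·cos16.7° / [1 − cos(39.8°)]
    = 9.581 · 0.8339·0.9578 / [1 − 0.7683]
    = 9.581 · 0.7987 / 0.2317
    = 33.03 m

H_c = 33.03 m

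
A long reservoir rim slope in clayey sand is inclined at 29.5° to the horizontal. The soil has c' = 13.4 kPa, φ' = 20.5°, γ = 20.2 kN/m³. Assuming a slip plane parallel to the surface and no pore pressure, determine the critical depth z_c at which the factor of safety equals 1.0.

z_c = 4.56 m

Setting FS = 1.00 in FS = [c' + γz cos²β tanφ'] / [γz sinβ cosβ] and solving for z:
z = c' / [γ cosβ (FS·sinβ − cosβ·tanφ')]
  = 13.4 / [20.2·cos29.5°·(1.00·sin29.5° − cos29.5°·tan20.5°)]
  = 13.4 / [20.2·0.8704·(1.00·0.4924 − 0.8704·0.3739)]
  = 13.4 / 2.9362 = 4.564 m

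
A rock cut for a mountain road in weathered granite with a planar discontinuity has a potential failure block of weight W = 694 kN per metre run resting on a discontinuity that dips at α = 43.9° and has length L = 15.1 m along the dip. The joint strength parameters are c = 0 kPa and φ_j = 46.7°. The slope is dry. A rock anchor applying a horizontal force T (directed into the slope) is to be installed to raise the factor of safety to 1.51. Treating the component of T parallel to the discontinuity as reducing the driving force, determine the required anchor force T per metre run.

Resolving forces along and normal to the sliding plane, with the horizontal anchor force T adding T·sinα to the effective normal force and T·cosα acting up the plane against the driving force:
FS = [cL + (W cosα + T sinα) tanφ_j] / [W sinα − T cosα]
Without the anchor: N' = 500.1 kN/m, driving T_d = 481.2 kN/m, resisting R = 0·15.1 + 500.1·tan46.7° = 530.7 kN/m, FS = 1.10.
Setting FS = 1.51 and solving for T:
1.51·(481.2 − T cos43.9°) = 530.7 + T sin43.9°·tan46.7°
T·(sin43.9°·tan46.7° + 1.51·cos43.9°) = 1.51·481.2 − 530.7
T·(0.6934·1.0612 + 1.51·0.7206) = 726.6 − 530.7 = 196.0
T·1.8239 = 196.0
T = 107.5 kN/m

T = 107 kN/m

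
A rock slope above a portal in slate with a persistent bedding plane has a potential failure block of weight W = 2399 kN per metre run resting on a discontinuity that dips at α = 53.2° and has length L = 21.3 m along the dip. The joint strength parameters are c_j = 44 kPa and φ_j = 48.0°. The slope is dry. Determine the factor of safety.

FS = 1.32

Resolving the block weight along and normal to the plane and applying the Mohr–Coulomb strength on the joint:
N' = W cosα = 2399·cos53.2° = 1437.1 kN/m
Driving force T = W sinα = 2399·sin53.2° = 1921.0 kN/m
Resisting force R = c_j·L + N'·tanφ_j = 44·21.3 + 1437.1·tan48.0° = 937.2 + 1596.0 = 2533.2 kN/m
FS = R / T = 2533.2 / 1921.0 = 1.319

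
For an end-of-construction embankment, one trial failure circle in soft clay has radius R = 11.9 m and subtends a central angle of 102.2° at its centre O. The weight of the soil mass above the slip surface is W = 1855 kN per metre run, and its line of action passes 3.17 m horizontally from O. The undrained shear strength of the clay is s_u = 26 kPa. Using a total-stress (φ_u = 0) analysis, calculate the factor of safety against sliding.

FS = 1.12

Taking moments about the centre O, the resisting moment is provided by the undrained shear strength acting along the arc:
Arc length L_a = R·θ = 11.9·(102.2°·π/180) = 11.9·1.7837 = 21.23 m
M_R = s_u·L_a·R = 26·21.23·11.9 = 6567.4 kN·m/m
M_D = W·d = 1855·3.17 = 5880.3 kN·m/m
FS = M_R / M_D = 6567.4 / 5880.3 = 1.117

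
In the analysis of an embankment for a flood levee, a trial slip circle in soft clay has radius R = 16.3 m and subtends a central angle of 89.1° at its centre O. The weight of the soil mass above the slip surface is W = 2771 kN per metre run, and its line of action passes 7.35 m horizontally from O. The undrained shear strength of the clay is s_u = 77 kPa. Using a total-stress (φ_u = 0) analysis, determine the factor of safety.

Taking moments about the centre O, the resisting moment is provided by the undrained shear strength acting along the arc:
Arc length L_a = R·θ = 16.3·(89.1°·π/180) = 16.3·1.5551 = 25.35 m
M_R = s_u·L_a·R = 77·25.35·16.3 = 31814.2 kN·m/m
M_D = W·d = 2771·7.35 = 20366.8 kN·m/m
FS = M_R / M_D = 31814.2 / 20366.8 = 1.562

FS = 1.56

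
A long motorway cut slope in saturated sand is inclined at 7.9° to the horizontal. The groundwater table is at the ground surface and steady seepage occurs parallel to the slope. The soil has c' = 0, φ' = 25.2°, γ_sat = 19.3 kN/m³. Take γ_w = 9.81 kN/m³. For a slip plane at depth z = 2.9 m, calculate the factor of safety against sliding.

FS = 1.67

With seepage parallel to the slope and the water table at the surface, the effective normal stress on the slip plane uses the buoyant unit weight γ' = γ_sat − γ_w while the driving shear stress uses γ_sat:
FS = [c' + γ' z cos²β tanφ'] / [γ_sat z sinβ cosβ]
(For c' = 0 this reduces to FS = (γ'/γ_sat)·tanφ'/tanβ.)
γ' = 19.3 − 9.81 = 9.49 kN/m³
Numerator = 0.0 + 9.49·2.9·cos²7.9°·tan25.2° = 0.0 + 9.49·2.9·0.9811·0.4706 = 12.706 kPa
Denominator = 19.3·2.9·sin7.9°·cos7.9° = 19.3·2.9·0.1374·0.9905 = 7.620 kPa
FS = 12.706 / 7.620 = 1.667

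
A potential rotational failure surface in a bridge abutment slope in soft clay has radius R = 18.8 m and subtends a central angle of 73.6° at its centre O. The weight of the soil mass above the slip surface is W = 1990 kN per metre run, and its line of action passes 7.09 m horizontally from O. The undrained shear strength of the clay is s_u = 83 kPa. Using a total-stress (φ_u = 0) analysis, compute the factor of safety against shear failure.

Taking moments about the centre O, the resisting moment is provided by the undrained shear strength acting along the arc:
Arc length L_a = R·θ = 18.8·(73.6°·π/180) = 18.8·1.2846 = 24.15 m
M_R = s_u·L_a·R = 83·24.15·18.8 = 37683.3 kN·m/m
M_D = W·d = 1990·7.09 = 14109.1 kN·m/m
FS = M_R / M_D = 37683.3 / 14109.1 = 2.671

FS = 2.67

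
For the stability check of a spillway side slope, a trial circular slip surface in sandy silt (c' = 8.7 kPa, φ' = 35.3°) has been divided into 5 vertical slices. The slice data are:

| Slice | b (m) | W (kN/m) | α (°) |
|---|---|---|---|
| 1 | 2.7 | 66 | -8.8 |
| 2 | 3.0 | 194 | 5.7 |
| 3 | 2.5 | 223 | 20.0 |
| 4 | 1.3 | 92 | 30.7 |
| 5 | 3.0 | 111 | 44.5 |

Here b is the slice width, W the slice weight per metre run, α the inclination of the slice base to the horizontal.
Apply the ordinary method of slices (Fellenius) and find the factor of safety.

FS = 2.69

Ordinary method of slices: FS = Σ[c'·Δl_i + (W_i cosα_i)·tanφ'] / Σ W_i sinα_i, with Δl_i = b_i / cosα_i.
Slice 1: Δl = 2.7/cos(-8.8°) = 2.732 m; N'_1 = 66·cos(-8.8°) = 65.2; c'Δl = 23.77; W sinα = -10.1
Slice 2: Δl = 3.0/cos5.7° = 3.015 m; N'_2 = 194·cos5.7° = 193.0; c'Δl = 26.23; W sinα = 19.3
Slice 3: Δl = 2.5/cos20.0° = 2.660 m; N'_3 = 223·cos20.0° = 209.6; c'Δl = 23.15; W sinα = 76.3
Slice 4: Δl = 1.3/cos30.7° = 1.512 m; N'_4 = 92·cos30.7° = 79.1; c'Δl = 13.15; W sinα = 47.0
Slice 5: Δl = 3.0/cos44.5° = 4.206 m; N'_5 = 111·cos44.5° = 79.2; c'Δl = 36.59; W sinα = 77.8
Σc'Δl = 122.9 kN/m; ΣN' = 626.1 kN/m; ΣW sinα = 210.2 kN/m
Resisting = 122.9 + 626.1·tan35.3° = 122.9 + 443.3 = 566.2 kN/m
FS = 566.2 / 210.2 = 2.693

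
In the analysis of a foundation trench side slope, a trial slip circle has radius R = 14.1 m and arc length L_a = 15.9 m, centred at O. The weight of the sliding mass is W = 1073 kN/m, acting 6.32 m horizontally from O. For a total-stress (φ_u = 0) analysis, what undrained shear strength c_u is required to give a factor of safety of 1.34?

c_u = 40.5 kPa

FS = c_u·L_a·R / (W·d), so c_u = FS·W·d / (L_a·R).
c_u = 1.34·1073·6.32 / (15.90·14.1) = 9087.0 / 224.19 = 40.53 kPa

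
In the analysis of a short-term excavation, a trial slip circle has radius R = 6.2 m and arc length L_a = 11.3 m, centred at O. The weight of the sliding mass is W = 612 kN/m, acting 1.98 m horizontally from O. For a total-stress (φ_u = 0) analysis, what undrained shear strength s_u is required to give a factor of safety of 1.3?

FS = s_u·L_a·R / (W·d), so s_u = FS·W·d / (L_a·R).
s_u = 1.3·612·1.98 / (11.30·6.2) = 1575.3 / 70.06 = 22.48 kPa

s_u = 22.5 kPa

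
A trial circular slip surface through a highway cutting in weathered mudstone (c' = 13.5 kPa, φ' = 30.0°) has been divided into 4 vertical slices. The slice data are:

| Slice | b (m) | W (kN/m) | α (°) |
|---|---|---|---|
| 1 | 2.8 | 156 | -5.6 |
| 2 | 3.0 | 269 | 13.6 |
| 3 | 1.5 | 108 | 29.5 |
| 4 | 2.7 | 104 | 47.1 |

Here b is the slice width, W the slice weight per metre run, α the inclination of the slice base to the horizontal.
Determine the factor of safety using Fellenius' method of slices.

FS = 2.77

Ordinary method of slices: FS = Σ[c'·Δl_i + (W_i cosα_i)·tanφ'] / Σ W_i sinα_i, with Δl_i = b_i / cosα_i.
Slice 1: Δl = 2.8/cos(-5.6°) = 2.813 m; N'_1 = 156·cos(-5.6°) = 155.3; c'Δl = 37.98; W sinα = -15.2
Slice 2: Δl = 3.0/cos13.6° = 3.087 m; N'_2 = 269·cos13.6° = 261.5; c'Δl = 41.67; W sinα = 63.3
Slice 3: Δl = 1.5/cos29.5° = 1.723 m; N'_3 = 108·cos29.5° = 94.0; c'Δl = 23.27; W sinα = 53.2
Slice 4: Δl = 2.7/cos47.1° = 3.966 m; N'_4 = 104·cos47.1° = 70.8; c'Δl = 53.55; W sinα = 76.2
Σc'Δl = 156.5 kN/m; ΣN' = 581.5 kN/m; ΣW sinα = 177.4 kN/m
Resisting = 156.5 + 581.5·tan30.0° = 156.5 + 335.7 = 492.2 kN/m
FS = 492.2 / 177.4 = 2.775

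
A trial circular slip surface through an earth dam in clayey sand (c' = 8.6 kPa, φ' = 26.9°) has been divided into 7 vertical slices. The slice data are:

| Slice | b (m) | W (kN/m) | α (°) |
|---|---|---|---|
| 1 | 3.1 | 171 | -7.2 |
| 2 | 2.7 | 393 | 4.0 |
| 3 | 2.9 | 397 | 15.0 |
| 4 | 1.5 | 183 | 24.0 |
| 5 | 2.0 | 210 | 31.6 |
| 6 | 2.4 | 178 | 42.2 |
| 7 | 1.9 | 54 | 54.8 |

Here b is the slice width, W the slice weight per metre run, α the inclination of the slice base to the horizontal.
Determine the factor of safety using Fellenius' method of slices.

Ordinary method of slices: FS = Σ[c'·Δl_i + (W_i cosα_i)·tanφ'] / Σ W_i sinα_i, with Δl_i = b_i / cosα_i.
Slice 1: Δl = 3.1/cos(-7.2°) = 3.125 m; N'_1 = 171·cos(-7.2°) = 169.7; c'Δl = 26.87; W sinα = -21.4
Slice 2: Δl = 2.7/cos4.0° = 2.707 m; N'_2 = 393·cos4.0° = 392.0; c'Δl = 23.28; W sinα = 27.4
Slice 3: Δl = 2.9/cos15.0° = 3.002 m; N'_3 = 397·cos15.0° = 383.5; c'Δl = 25.82; W sinα = 102.8
Slice 4: Δl = 1.5/cos24.0° = 1.642 m; N'_4 = 183·cos24.0° = 167.2; c'Δl = 14.12; W sinα = 74.4
Slice 5: Δl = 2.0/cos31.6° = 2.348 m; N'_5 = 210·cos31.6° = 178.9; c'Δl = 20.19; W sinα = 110.0
Slice 6: Δl = 2.4/cos42.2° = 3.240 m; N'_6 = 178·cos42.2° = 131.9; c'Δl = 27.86; W sinα = 119.6
Slice 7: Δl = 1.9/cos54.8° = 3.296 m; N'_7 = 54·cos54.8° = 31.1; c'Δl = 28.35; W sinα = 44.1
Σc'Δl = 166.5 kN/m; ΣN' = 1454.2 kN/m; ΣW sinα = 456.9 kN/m
Resisting = 166.5 + 1454.2·tan26.9° = 166.5 + 737.8 = 904.2 kN/m
FS = 904.2 / 456.9 = 1.979

FS = 1.98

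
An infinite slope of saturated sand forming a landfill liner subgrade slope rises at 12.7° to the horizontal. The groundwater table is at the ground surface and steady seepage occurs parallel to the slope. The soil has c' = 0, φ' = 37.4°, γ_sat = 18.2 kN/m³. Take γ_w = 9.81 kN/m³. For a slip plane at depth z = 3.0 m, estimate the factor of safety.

FS = 1.56

With seepage parallel to the slope and the water table at the surface, the effective normal stress on the slip plane uses the buoyant unit weight γ' = γ_sat − γ_w while the driving shear stress uses γ_sat:
FS = [c' + γ' z cos²β tanφ'] / [γ_sat z sinβ cosβ]
(For c' = 0 this reduces to FS = (γ'/γ_sat)·tanφ'/tanβ.)
γ' = 18.2 − 9.81 = 8.39 kN/m³
Numerator = 0.0 + 8.39·3.0·cos²12.7°·tan37.4° = 0.0 + 8.39·3.0·0.9517·0.7646 = 18.314 kPa
Denominator = 18.2·3.0·sin12.7°·cos12.7° = 18.2·3.0·0.2198·0.9755 = 11.710 kPa
FS = 18.314 / 11.710 = 1.564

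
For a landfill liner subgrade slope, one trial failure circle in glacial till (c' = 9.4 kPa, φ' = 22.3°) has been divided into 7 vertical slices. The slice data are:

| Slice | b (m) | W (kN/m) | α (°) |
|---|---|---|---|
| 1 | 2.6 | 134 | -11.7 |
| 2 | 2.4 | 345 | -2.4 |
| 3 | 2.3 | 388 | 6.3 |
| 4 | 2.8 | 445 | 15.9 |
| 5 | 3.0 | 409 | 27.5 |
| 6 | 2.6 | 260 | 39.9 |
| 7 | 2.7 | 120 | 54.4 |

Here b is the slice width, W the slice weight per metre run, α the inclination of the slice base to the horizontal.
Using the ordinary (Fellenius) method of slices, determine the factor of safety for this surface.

Ordinary method of slices: FS = Σ[c'·Δl_i + (W_i cosα_i)·tanφ'] / Σ W_i sinα_i, with Δl_i = b_i / cosα_i.
Slice 1: Δl = 2.6/cos(-11.7°) = 2.655 m; N'_1 = 134·cos(-11.7°) = 131.2; c'Δl = 24.96; W sinα = -27.2
Slice 2: Δl = 2.4/cos(-2.4°) = 2.402 m; N'_2 = 345·cos(-2.4°) = 344.7; c'Δl = 22.58; W sinα = -14.4
Slice 3: Δl = 2.3/cos6.3° = 2.314 m; N'_3 = 388·cos6.3° = 385.7; c'Δl = 21.75; W sinα = 42.6
Slice 4: Δl = 2.8/cos15.9° = 2.911 m; N'_4 = 445·cos15.9° = 428.0; c'Δl = 27.37; W sinα = 121.9
Slice 5: Δl = 3.0/cos27.5° = 3.382 m; N'_5 = 409·cos27.5° = 362.8; c'Δl = 31.79; W sinα = 188.9
Slice 6: Δl = 2.6/cos39.9° = 3.389 m; N'_6 = 260·cos39.9° = 199.5; c'Δl = 31.86; W sinα = 166.8
Slice 7: Δl = 2.7/cos54.4° = 4.638 m; N'_7 = 120·cos54.4° = 69.9; c'Δl = 43.60; W sinα = 97.6
Σc'Δl = 203.9 kN/m; ΣN' = 1921.7 kN/m; ΣW sinα = 576.1 kN/m
Resisting = 203.9 + 1921.7·tan22.3° = 203.9 + 788.1 = 992.0 kN/m
FS = 992.0 / 576.1 = 1.722

FS = 1.72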